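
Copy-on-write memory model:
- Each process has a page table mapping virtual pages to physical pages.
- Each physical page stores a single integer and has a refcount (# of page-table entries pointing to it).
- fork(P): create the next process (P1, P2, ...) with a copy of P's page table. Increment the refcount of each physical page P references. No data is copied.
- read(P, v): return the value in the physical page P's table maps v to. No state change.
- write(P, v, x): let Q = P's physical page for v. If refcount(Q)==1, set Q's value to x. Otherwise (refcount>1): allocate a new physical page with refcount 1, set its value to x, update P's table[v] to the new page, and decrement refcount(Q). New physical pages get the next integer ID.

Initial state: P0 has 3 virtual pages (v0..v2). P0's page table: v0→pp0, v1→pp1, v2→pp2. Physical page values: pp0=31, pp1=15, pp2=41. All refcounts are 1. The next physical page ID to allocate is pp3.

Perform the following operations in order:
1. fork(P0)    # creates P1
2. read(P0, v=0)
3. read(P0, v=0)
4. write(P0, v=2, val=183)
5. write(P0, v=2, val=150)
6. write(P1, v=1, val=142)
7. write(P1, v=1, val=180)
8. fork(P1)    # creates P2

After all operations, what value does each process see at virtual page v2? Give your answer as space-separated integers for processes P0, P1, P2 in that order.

Op 1: fork(P0) -> P1. 3 ppages; refcounts: pp0:2 pp1:2 pp2:2
Op 2: read(P0, v0) -> 31. No state change.
Op 3: read(P0, v0) -> 31. No state change.
Op 4: write(P0, v2, 183). refcount(pp2)=2>1 -> COPY to pp3. 4 ppages; refcounts: pp0:2 pp1:2 pp2:1 pp3:1
Op 5: write(P0, v2, 150). refcount(pp3)=1 -> write in place. 4 ppages; refcounts: pp0:2 pp1:2 pp2:1 pp3:1
Op 6: write(P1, v1, 142). refcount(pp1)=2>1 -> COPY to pp4. 5 ppages; refcounts: pp0:2 pp1:1 pp2:1 pp3:1 pp4:1
Op 7: write(P1, v1, 180). refcount(pp4)=1 -> write in place. 5 ppages; refcounts: pp0:2 pp1:1 pp2:1 pp3:1 pp4:1
Op 8: fork(P1) -> P2. 5 ppages; refcounts: pp0:3 pp1:1 pp2:2 pp3:1 pp4:2
P0: v2 -> pp3 = 150
P1: v2 -> pp2 = 41
P2: v2 -> pp2 = 41

Answer: 150 41 41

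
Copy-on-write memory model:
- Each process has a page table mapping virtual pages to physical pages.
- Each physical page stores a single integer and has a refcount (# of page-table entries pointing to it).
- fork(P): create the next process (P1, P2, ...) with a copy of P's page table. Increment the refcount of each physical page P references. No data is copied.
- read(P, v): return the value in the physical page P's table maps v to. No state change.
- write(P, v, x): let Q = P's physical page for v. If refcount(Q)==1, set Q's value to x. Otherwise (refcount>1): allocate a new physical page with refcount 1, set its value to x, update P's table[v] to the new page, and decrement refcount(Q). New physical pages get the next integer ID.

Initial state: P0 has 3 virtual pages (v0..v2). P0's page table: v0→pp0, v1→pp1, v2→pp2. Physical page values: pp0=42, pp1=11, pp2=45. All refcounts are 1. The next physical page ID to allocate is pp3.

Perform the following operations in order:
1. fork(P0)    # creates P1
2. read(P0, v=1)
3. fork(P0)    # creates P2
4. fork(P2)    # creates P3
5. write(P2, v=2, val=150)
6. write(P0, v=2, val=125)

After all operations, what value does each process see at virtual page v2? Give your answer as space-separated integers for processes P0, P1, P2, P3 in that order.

Op 1: fork(P0) -> P1. 3 ppages; refcounts: pp0:2 pp1:2 pp2:2
Op 2: read(P0, v1) -> 11. No state change.
Op 3: fork(P0) -> P2. 3 ppages; refcounts: pp0:3 pp1:3 pp2:3
Op 4: fork(P2) -> P3. 3 ppages; refcounts: pp0:4 pp1:4 pp2:4
Op 5: write(P2, v2, 150). refcount(pp2)=4>1 -> COPY to pp3. 4 ppages; refcounts: pp0:4 pp1:4 pp2:3 pp3:1
Op 6: write(P0, v2, 125). refcount(pp2)=3>1 -> COPY to pp4. 5 ppages; refcounts: pp0:4 pp1:4 pp2:2 pp3:1 pp4:1
P0: v2 -> pp4 = 125
P1: v2 -> pp2 = 45
P2: v2 -> pp3 = 150
P3: v2 -> pp2 = 45

Answer: 125 45 150 45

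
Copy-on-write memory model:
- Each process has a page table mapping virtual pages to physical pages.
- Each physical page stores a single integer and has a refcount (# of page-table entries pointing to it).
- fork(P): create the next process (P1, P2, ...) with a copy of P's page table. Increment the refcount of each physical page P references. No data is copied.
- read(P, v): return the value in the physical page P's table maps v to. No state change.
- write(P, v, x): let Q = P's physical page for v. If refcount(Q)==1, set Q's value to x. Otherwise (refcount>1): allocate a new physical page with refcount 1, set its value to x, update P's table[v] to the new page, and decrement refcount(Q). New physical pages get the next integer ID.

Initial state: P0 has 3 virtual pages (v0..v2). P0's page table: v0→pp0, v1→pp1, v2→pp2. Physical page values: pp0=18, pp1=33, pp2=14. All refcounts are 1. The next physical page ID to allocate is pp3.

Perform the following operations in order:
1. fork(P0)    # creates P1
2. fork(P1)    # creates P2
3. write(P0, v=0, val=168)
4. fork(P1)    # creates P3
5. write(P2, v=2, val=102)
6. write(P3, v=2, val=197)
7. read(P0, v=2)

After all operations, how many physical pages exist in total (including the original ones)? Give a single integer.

Op 1: fork(P0) -> P1. 3 ppages; refcounts: pp0:2 pp1:2 pp2:2
Op 2: fork(P1) -> P2. 3 ppages; refcounts: pp0:3 pp1:3 pp2:3
Op 3: write(P0, v0, 168). refcount(pp0)=3>1 -> COPY to pp3. 4 ppages; refcounts: pp0:2 pp1:3 pp2:3 pp3:1
Op 4: fork(P1) -> P3. 4 ppages; refcounts: pp0:3 pp1:4 pp2:4 pp3:1
Op 5: write(P2, v2, 102). refcount(pp2)=4>1 -> COPY to pp4. 5 ppages; refcounts: pp0:3 pp1:4 pp2:3 pp3:1 pp4:1
Op 6: write(P3, v2, 197). refcount(pp2)=3>1 -> COPY to pp5. 6 ppages; refcounts: pp0:3 pp1:4 pp2:2 pp3:1 pp4:1 pp5:1
Op 7: read(P0, v2) -> 14. No state change.

Answer: 6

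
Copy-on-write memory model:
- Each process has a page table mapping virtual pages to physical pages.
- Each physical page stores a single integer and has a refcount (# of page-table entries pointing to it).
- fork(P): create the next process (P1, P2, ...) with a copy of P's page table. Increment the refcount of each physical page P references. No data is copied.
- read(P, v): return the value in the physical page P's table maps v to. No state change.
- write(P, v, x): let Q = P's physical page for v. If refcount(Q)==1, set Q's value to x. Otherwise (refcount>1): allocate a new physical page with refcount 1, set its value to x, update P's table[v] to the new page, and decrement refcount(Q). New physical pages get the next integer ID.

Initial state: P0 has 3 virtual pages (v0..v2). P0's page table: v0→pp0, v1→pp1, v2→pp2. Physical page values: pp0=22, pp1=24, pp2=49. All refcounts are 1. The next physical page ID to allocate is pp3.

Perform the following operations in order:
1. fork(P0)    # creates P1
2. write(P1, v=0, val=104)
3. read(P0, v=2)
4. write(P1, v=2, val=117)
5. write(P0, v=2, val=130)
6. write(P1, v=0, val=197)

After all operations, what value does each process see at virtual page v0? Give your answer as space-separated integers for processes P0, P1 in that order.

Op 1: fork(P0) -> P1. 3 ppages; refcounts: pp0:2 pp1:2 pp2:2
Op 2: write(P1, v0, 104). refcount(pp0)=2>1 -> COPY to pp3. 4 ppages; refcounts: pp0:1 pp1:2 pp2:2 pp3:1
Op 3: read(P0, v2) -> 49. No state change.
Op 4: write(P1, v2, 117). refcount(pp2)=2>1 -> COPY to pp4. 5 ppages; refcounts: pp0:1 pp1:2 pp2:1 pp3:1 pp4:1
Op 5: write(P0, v2, 130). refcount(pp2)=1 -> write in place. 5 ppages; refcounts: pp0:1 pp1:2 pp2:1 pp3:1 pp4:1
Op 6: write(P1, v0, 197). refcount(pp3)=1 -> write in place. 5 ppages; refcounts: pp0:1 pp1:2 pp2:1 pp3:1 pp4:1
P0: v0 -> pp0 = 22
P1: v0 -> pp3 = 197

Answer: 22 197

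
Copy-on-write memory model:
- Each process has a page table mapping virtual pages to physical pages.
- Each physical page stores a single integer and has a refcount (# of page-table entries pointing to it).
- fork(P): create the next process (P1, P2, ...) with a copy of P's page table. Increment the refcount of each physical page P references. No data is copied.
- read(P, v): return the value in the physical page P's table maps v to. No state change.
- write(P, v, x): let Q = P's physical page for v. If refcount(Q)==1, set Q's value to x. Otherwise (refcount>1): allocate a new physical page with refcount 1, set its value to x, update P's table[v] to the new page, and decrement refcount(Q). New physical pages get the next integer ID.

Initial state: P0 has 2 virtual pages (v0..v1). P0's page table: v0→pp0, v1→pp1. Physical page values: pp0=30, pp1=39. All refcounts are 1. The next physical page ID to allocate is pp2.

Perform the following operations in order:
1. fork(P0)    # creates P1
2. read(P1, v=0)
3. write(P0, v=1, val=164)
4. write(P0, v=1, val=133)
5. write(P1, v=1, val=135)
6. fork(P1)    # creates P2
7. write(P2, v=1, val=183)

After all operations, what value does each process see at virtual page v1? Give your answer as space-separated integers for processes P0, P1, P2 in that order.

Op 1: fork(P0) -> P1. 2 ppages; refcounts: pp0:2 pp1:2
Op 2: read(P1, v0) -> 30. No state change.
Op 3: write(P0, v1, 164). refcount(pp1)=2>1 -> COPY to pp2. 3 ppages; refcounts: pp0:2 pp1:1 pp2:1
Op 4: write(P0, v1, 133). refcount(pp2)=1 -> write in place. 3 ppages; refcounts: pp0:2 pp1:1 pp2:1
Op 5: write(P1, v1, 135). refcount(pp1)=1 -> write in place. 3 ppages; refcounts: pp0:2 pp1:1 pp2:1
Op 6: fork(P1) -> P2. 3 ppages; refcounts: pp0:3 pp1:2 pp2:1
Op 7: write(P2, v1, 183). refcount(pp1)=2>1 -> COPY to pp3. 4 ppages; refcounts: pp0:3 pp1:1 pp2:1 pp3:1
P0: v1 -> pp2 = 133
P1: v1 -> pp1 = 135
P2: v1 -> pp3 = 183

Answer: 133 135 183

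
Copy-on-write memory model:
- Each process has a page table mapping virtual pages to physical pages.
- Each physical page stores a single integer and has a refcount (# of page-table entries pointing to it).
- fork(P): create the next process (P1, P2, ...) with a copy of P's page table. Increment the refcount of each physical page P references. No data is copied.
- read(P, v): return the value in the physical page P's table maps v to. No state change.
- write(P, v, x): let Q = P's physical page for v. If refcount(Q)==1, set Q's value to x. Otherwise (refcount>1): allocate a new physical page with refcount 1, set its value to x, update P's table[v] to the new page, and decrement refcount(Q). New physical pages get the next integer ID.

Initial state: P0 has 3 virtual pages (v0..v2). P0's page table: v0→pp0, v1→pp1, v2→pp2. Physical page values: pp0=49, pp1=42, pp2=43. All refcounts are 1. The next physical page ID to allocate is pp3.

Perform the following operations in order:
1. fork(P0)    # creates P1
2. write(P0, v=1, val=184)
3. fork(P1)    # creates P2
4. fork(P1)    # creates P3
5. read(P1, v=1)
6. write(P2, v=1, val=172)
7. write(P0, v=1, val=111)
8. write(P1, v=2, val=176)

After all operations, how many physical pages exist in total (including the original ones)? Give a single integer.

Answer: 6

Derivation:
Op 1: fork(P0) -> P1. 3 ppages; refcounts: pp0:2 pp1:2 pp2:2
Op 2: write(P0, v1, 184). refcount(pp1)=2>1 -> COPY to pp3. 4 ppages; refcounts: pp0:2 pp1:1 pp2:2 pp3:1
Op 3: fork(P1) -> P2. 4 ppages; refcounts: pp0:3 pp1:2 pp2:3 pp3:1
Op 4: fork(P1) -> P3. 4 ppages; refcounts: pp0:4 pp1:3 pp2:4 pp3:1
Op 5: read(P1, v1) -> 42. No state change.
Op 6: write(P2, v1, 172). refcount(pp1)=3>1 -> COPY to pp4. 5 ppages; refcounts: pp0:4 pp1:2 pp2:4 pp3:1 pp4:1
Op 7: write(P0, v1, 111). refcount(pp3)=1 -> write in place. 5 ppages; refcounts: pp0:4 pp1:2 pp2:4 pp3:1 pp4:1
Op 8: write(P1, v2, 176). refcount(pp2)=4>1 -> COPY to pp5. 6 ppages; refcounts: pp0:4 pp1:2 pp2:3 pp3:1 pp4:1 pp5:1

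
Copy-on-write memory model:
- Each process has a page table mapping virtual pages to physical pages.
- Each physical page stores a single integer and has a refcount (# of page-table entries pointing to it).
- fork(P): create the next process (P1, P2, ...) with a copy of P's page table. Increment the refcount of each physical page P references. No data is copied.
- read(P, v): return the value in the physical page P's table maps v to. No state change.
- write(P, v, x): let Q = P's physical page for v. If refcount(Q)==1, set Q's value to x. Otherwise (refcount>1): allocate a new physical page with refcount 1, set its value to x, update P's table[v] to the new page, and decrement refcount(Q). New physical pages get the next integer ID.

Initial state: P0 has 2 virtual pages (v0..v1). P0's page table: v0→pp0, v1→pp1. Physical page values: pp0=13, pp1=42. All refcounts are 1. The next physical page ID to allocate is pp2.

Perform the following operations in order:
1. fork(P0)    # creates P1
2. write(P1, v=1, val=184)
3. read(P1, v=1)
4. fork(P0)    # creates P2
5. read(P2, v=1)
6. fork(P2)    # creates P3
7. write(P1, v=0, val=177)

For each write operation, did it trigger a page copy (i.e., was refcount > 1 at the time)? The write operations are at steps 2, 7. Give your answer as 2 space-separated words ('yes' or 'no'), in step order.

Op 1: fork(P0) -> P1. 2 ppages; refcounts: pp0:2 pp1:2
Op 2: write(P1, v1, 184). refcount(pp1)=2>1 -> COPY to pp2. 3 ppages; refcounts: pp0:2 pp1:1 pp2:1
Op 3: read(P1, v1) -> 184. No state change.
Op 4: fork(P0) -> P2. 3 ppages; refcounts: pp0:3 pp1:2 pp2:1
Op 5: read(P2, v1) -> 42. No state change.
Op 6: fork(P2) -> P3. 3 ppages; refcounts: pp0:4 pp1:3 pp2:1
Op 7: write(P1, v0, 177). refcount(pp0)=4>1 -> COPY to pp3. 4 ppages; refcounts: pp0:3 pp1:3 pp2:1 pp3:1

yes yes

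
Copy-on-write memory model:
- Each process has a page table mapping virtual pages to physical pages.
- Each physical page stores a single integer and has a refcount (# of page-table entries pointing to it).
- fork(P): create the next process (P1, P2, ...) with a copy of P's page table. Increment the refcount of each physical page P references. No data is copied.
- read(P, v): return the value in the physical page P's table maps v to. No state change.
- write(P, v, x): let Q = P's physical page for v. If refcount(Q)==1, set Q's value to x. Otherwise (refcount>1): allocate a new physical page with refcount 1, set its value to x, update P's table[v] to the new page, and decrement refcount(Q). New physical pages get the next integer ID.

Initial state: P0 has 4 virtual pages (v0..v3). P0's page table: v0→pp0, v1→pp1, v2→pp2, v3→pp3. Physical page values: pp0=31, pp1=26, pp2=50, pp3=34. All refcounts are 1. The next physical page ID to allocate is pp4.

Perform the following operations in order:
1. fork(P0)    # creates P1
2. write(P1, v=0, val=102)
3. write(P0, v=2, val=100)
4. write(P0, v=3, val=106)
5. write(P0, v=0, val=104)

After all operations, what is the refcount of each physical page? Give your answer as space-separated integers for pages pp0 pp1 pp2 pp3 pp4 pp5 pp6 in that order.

Answer: 1 2 1 1 1 1 1

Derivation:
Op 1: fork(P0) -> P1. 4 ppages; refcounts: pp0:2 pp1:2 pp2:2 pp3:2
Op 2: write(P1, v0, 102). refcount(pp0)=2>1 -> COPY to pp4. 5 ppages; refcounts: pp0:1 pp1:2 pp2:2 pp3:2 pp4:1
Op 3: write(P0, v2, 100). refcount(pp2)=2>1 -> COPY to pp5. 6 ppages; refcounts: pp0:1 pp1:2 pp2:1 pp3:2 pp4:1 pp5:1
Op 4: write(P0, v3, 106). refcount(pp3)=2>1 -> COPY to pp6. 7 ppages; refcounts: pp0:1 pp1:2 pp2:1 pp3:1 pp4:1 pp5:1 pp6:1
Op 5: write(P0, v0, 104). refcount(pp0)=1 -> write in place. 7 ppages; refcounts: pp0:1 pp1:2 pp2:1 pp3:1 pp4:1 pp5:1 pp6:1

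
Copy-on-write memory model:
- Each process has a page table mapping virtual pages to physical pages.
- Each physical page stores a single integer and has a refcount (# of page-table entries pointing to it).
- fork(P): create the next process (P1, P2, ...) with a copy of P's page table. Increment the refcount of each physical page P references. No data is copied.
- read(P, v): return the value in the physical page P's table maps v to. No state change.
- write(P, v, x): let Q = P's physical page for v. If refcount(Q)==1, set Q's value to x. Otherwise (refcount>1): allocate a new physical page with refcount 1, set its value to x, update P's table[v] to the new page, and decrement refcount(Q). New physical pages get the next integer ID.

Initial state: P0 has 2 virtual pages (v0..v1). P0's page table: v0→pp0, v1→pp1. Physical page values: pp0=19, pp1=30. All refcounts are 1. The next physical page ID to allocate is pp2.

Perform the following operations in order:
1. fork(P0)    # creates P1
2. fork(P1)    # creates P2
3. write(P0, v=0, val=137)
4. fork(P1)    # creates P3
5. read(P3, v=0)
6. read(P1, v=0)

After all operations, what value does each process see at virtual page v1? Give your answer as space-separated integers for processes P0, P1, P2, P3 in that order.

Answer: 30 30 30 30

Derivation:
Op 1: fork(P0) -> P1. 2 ppages; refcounts: pp0:2 pp1:2
Op 2: fork(P1) -> P2. 2 ppages; refcounts: pp0:3 pp1:3
Op 3: write(P0, v0, 137). refcount(pp0)=3>1 -> COPY to pp2. 3 ppages; refcounts: pp0:2 pp1:3 pp2:1
Op 4: fork(P1) -> P3. 3 ppages; refcounts: pp0:3 pp1:4 pp2:1
Op 5: read(P3, v0) -> 19. No state change.
Op 6: read(P1, v0) -> 19. No state change.
P0: v1 -> pp1 = 30
P1: v1 -> pp1 = 30
P2: v1 -> pp1 = 30
P3: v1 -> pp1 = 30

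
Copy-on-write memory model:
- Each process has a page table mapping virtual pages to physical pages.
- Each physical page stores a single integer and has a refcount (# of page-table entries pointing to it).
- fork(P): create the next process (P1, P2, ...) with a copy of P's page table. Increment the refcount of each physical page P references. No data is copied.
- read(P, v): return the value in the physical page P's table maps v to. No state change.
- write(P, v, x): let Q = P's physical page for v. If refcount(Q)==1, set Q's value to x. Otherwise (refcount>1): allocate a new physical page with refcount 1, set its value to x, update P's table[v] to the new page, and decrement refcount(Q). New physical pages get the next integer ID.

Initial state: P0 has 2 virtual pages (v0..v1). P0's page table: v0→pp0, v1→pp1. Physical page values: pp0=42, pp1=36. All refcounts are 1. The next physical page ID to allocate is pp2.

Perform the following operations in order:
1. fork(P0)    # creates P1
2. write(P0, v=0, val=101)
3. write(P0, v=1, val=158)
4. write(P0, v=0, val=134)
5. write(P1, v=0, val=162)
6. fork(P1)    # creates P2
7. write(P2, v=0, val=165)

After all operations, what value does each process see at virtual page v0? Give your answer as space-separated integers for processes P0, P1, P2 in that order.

Answer: 134 162 165

Derivation:
Op 1: fork(P0) -> P1. 2 ppages; refcounts: pp0:2 pp1:2
Op 2: write(P0, v0, 101). refcount(pp0)=2>1 -> COPY to pp2. 3 ppages; refcounts: pp0:1 pp1:2 pp2:1
Op 3: write(P0, v1, 158). refcount(pp1)=2>1 -> COPY to pp3. 4 ppages; refcounts: pp0:1 pp1:1 pp2:1 pp3:1
Op 4: write(P0, v0, 134). refcount(pp2)=1 -> write in place. 4 ppages; refcounts: pp0:1 pp1:1 pp2:1 pp3:1
Op 5: write(P1, v0, 162). refcount(pp0)=1 -> write in place. 4 ppages; refcounts: pp0:1 pp1:1 pp2:1 pp3:1
Op 6: fork(P1) -> P2. 4 ppages; refcounts: pp0:2 pp1:2 pp2:1 pp3:1
Op 7: write(P2, v0, 165). refcount(pp0)=2>1 -> COPY to pp4. 5 ppages; refcounts: pp0:1 pp1:2 pp2:1 pp3:1 pp4:1
P0: v0 -> pp2 = 134
P1: v0 -> pp0 = 162
P2: v0 -> pp4 = 165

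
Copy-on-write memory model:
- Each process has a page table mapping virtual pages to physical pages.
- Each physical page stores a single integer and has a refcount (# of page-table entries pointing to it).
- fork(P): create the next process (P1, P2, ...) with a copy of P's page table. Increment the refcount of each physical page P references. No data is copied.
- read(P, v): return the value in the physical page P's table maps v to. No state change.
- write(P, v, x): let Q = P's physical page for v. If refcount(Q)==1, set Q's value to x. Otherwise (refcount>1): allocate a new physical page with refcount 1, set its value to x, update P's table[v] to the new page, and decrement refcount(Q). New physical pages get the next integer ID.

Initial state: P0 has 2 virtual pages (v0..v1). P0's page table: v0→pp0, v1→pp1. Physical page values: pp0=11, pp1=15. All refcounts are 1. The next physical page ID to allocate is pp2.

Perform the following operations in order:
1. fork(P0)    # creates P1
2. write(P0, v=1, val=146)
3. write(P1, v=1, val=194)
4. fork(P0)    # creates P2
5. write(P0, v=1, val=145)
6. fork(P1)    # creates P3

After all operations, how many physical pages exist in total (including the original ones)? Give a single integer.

Op 1: fork(P0) -> P1. 2 ppages; refcounts: pp0:2 pp1:2
Op 2: write(P0, v1, 146). refcount(pp1)=2>1 -> COPY to pp2. 3 ppages; refcounts: pp0:2 pp1:1 pp2:1
Op 3: write(P1, v1, 194). refcount(pp1)=1 -> write in place. 3 ppages; refcounts: pp0:2 pp1:1 pp2:1
Op 4: fork(P0) -> P2. 3 ppages; refcounts: pp0:3 pp1:1 pp2:2
Op 5: write(P0, v1, 145). refcount(pp2)=2>1 -> COPY to pp3. 4 ppages; refcounts: pp0:3 pp1:1 pp2:1 pp3:1
Op 6: fork(P1) -> P3. 4 ppages; refcounts: pp0:4 pp1:2 pp2:1 pp3:1

Answer: 4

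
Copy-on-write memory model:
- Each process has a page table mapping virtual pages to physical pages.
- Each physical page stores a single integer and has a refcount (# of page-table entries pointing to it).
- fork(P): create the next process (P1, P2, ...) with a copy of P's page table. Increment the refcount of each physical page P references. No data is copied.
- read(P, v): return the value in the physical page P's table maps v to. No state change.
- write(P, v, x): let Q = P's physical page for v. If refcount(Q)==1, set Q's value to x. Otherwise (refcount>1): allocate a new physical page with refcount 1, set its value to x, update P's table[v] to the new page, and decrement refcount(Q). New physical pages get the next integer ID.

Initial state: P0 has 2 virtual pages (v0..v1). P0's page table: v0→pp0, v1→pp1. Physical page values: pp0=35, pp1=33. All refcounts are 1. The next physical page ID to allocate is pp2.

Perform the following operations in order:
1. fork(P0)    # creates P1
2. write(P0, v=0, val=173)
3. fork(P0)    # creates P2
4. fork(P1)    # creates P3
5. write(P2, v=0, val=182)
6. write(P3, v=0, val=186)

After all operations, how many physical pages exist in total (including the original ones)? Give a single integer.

Answer: 5

Derivation:
Op 1: fork(P0) -> P1. 2 ppages; refcounts: pp0:2 pp1:2
Op 2: write(P0, v0, 173). refcount(pp0)=2>1 -> COPY to pp2. 3 ppages; refcounts: pp0:1 pp1:2 pp2:1
Op 3: fork(P0) -> P2. 3 ppages; refcounts: pp0:1 pp1:3 pp2:2
Op 4: fork(P1) -> P3. 3 ppages; refcounts: pp0:2 pp1:4 pp2:2
Op 5: write(P2, v0, 182). refcount(pp2)=2>1 -> COPY to pp3. 4 ppages; refcounts: pp0:2 pp1:4 pp2:1 pp3:1
Op 6: write(P3, v0, 186). refcount(pp0)=2>1 -> COPY to pp4. 5 ppages; refcounts: pp0:1 pp1:4 pp2:1 pp3:1 pp4:1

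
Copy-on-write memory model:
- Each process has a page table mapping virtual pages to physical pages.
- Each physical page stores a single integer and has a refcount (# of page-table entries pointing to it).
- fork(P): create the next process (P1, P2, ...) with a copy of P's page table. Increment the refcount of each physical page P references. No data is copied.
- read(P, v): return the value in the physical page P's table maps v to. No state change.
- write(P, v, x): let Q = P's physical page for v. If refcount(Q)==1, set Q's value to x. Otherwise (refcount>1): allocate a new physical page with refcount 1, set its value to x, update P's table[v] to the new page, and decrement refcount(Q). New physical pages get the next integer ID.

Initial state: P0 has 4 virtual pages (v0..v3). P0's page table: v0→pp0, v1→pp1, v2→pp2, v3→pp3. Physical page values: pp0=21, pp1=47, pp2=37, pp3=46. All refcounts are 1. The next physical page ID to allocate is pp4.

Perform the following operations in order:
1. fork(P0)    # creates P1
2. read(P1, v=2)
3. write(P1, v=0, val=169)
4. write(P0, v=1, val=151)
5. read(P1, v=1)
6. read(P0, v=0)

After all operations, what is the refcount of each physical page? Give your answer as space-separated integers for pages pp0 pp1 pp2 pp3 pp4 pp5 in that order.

Op 1: fork(P0) -> P1. 4 ppages; refcounts: pp0:2 pp1:2 pp2:2 pp3:2
Op 2: read(P1, v2) -> 37. No state change.
Op 3: write(P1, v0, 169). refcount(pp0)=2>1 -> COPY to pp4. 5 ppages; refcounts: pp0:1 pp1:2 pp2:2 pp3:2 pp4:1
Op 4: write(P0, v1, 151). refcount(pp1)=2>1 -> COPY to pp5. 6 ppages; refcounts: pp0:1 pp1:1 pp2:2 pp3:2 pp4:1 pp5:1
Op 5: read(P1, v1) -> 47. No state change.
Op 6: read(P0, v0) -> 21. No state change.

Answer: 1 1 2 2 1 1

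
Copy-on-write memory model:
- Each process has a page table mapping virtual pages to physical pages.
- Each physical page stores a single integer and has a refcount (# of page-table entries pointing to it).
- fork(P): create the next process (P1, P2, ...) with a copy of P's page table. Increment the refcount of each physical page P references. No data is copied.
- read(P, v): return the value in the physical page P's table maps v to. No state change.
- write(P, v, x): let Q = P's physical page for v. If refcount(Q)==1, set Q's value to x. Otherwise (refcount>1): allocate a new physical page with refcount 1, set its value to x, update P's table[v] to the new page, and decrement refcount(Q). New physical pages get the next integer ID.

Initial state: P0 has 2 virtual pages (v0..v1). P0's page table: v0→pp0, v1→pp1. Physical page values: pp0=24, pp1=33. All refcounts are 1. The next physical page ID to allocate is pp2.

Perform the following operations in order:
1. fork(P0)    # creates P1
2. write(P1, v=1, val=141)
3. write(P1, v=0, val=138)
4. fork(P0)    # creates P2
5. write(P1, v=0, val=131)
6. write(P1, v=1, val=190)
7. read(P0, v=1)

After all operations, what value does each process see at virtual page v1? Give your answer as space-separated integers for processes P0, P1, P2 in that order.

Answer: 33 190 33

Derivation:
Op 1: fork(P0) -> P1. 2 ppages; refcounts: pp0:2 pp1:2
Op 2: write(P1, v1, 141). refcount(pp1)=2>1 -> COPY to pp2. 3 ppages; refcounts: pp0:2 pp1:1 pp2:1
Op 3: write(P1, v0, 138). refcount(pp0)=2>1 -> COPY to pp3. 4 ppages; refcounts: pp0:1 pp1:1 pp2:1 pp3:1
Op 4: fork(P0) -> P2. 4 ppages; refcounts: pp0:2 pp1:2 pp2:1 pp3:1
Op 5: write(P1, v0, 131). refcount(pp3)=1 -> write in place. 4 ppages; refcounts: pp0:2 pp1:2 pp2:1 pp3:1
Op 6: write(P1, v1, 190). refcount(pp2)=1 -> write in place. 4 ppages; refcounts: pp0:2 pp1:2 pp2:1 pp3:1
Op 7: read(P0, v1) -> 33. No state change.
P0: v1 -> pp1 = 33
P1: v1 -> pp2 = 190
P2: v1 -> pp1 = 33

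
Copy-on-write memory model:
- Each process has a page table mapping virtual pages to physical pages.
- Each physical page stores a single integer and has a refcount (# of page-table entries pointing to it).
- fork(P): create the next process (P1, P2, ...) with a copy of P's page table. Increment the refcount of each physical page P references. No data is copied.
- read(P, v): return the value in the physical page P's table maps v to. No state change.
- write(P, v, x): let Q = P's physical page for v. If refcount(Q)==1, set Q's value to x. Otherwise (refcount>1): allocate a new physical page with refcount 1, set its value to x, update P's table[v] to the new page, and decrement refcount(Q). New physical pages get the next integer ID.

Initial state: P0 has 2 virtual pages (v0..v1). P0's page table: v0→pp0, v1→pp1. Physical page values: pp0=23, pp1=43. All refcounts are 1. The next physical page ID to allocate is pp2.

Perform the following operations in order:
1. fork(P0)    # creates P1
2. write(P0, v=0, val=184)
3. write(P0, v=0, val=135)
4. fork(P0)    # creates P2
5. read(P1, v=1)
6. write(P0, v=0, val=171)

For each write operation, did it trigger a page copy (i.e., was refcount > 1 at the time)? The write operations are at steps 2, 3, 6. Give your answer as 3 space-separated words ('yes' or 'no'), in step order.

Op 1: fork(P0) -> P1. 2 ppages; refcounts: pp0:2 pp1:2
Op 2: write(P0, v0, 184). refcount(pp0)=2>1 -> COPY to pp2. 3 ppages; refcounts: pp0:1 pp1:2 pp2:1
Op 3: write(P0, v0, 135). refcount(pp2)=1 -> write in place. 3 ppages; refcounts: pp0:1 pp1:2 pp2:1
Op 4: fork(P0) -> P2. 3 ppages; refcounts: pp0:1 pp1:3 pp2:2
Op 5: read(P1, v1) -> 43. No state change.
Op 6: write(P0, v0, 171). refcount(pp2)=2>1 -> COPY to pp3. 4 ppages; refcounts: pp0:1 pp1:3 pp2:1 pp3:1

yes no yes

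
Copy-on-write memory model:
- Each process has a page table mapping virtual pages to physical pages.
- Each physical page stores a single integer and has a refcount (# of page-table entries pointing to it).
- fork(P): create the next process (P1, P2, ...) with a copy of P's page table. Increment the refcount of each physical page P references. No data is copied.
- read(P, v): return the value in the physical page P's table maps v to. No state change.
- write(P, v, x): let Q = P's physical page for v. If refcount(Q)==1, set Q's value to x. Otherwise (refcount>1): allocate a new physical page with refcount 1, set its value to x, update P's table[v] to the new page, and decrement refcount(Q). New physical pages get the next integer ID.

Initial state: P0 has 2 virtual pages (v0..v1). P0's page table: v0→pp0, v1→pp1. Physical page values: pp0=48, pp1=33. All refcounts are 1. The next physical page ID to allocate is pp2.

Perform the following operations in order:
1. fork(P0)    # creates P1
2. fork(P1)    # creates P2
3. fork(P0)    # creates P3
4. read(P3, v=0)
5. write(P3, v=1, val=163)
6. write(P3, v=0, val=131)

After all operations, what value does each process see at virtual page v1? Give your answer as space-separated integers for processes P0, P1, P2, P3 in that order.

Op 1: fork(P0) -> P1. 2 ppages; refcounts: pp0:2 pp1:2
Op 2: fork(P1) -> P2. 2 ppages; refcounts: pp0:3 pp1:3
Op 3: fork(P0) -> P3. 2 ppages; refcounts: pp0:4 pp1:4
Op 4: read(P3, v0) -> 48. No state change.
Op 5: write(P3, v1, 163). refcount(pp1)=4>1 -> COPY to pp2. 3 ppages; refcounts: pp0:4 pp1:3 pp2:1
Op 6: write(P3, v0, 131). refcount(pp0)=4>1 -> COPY to pp3. 4 ppages; refcounts: pp0:3 pp1:3 pp2:1 pp3:1
P0: v1 -> pp1 = 33
P1: v1 -> pp1 = 33
P2: v1 -> pp1 = 33
P3: v1 -> pp2 = 163

Answer: 33 33 33 163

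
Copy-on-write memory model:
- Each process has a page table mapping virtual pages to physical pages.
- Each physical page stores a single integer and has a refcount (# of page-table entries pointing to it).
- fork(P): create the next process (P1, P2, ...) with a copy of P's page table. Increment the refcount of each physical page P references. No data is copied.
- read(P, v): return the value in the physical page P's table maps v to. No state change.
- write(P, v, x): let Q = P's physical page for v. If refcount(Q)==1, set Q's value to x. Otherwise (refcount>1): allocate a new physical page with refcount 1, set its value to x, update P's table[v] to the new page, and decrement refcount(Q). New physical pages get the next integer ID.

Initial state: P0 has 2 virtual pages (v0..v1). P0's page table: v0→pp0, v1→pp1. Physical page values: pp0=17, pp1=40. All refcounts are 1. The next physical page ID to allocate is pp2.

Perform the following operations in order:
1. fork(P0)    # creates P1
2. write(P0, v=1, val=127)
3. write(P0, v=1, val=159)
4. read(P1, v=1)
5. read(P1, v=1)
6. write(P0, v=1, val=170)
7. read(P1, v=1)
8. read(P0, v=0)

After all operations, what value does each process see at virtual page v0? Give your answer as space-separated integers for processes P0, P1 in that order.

Answer: 17 17

Derivation:
Op 1: fork(P0) -> P1. 2 ppages; refcounts: pp0:2 pp1:2
Op 2: write(P0, v1, 127). refcount(pp1)=2>1 -> COPY to pp2. 3 ppages; refcounts: pp0:2 pp1:1 pp2:1
Op 3: write(P0, v1, 159). refcount(pp2)=1 -> write in place. 3 ppages; refcounts: pp0:2 pp1:1 pp2:1
Op 4: read(P1, v1) -> 40. No state change.
Op 5: read(P1, v1) -> 40. No state change.
Op 6: write(P0, v1, 170). refcount(pp2)=1 -> write in place. 3 ppages; refcounts: pp0:2 pp1:1 pp2:1
Op 7: read(P1, v1) -> 40. No state change.
Op 8: read(P0, v0) -> 17. No state change.
P0: v0 -> pp0 = 17
P1: v0 -> pp0 = 17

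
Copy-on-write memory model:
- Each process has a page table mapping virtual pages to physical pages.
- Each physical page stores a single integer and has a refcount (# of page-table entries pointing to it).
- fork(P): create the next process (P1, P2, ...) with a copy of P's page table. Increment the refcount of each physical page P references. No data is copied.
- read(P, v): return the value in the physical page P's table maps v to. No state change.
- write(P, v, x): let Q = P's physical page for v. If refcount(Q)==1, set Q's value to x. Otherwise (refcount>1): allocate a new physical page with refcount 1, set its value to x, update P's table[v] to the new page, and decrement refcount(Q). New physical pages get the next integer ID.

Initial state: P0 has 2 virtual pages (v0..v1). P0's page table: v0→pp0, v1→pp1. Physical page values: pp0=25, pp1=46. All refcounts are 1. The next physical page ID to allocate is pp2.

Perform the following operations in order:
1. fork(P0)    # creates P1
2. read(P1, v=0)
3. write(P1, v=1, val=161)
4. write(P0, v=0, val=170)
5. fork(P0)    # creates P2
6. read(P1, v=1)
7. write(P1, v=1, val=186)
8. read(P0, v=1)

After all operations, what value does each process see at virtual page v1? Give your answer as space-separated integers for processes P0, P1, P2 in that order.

Op 1: fork(P0) -> P1. 2 ppages; refcounts: pp0:2 pp1:2
Op 2: read(P1, v0) -> 25. No state change.
Op 3: write(P1, v1, 161). refcount(pp1)=2>1 -> COPY to pp2. 3 ppages; refcounts: pp0:2 pp1:1 pp2:1
Op 4: write(P0, v0, 170). refcount(pp0)=2>1 -> COPY to pp3. 4 ppages; refcounts: pp0:1 pp1:1 pp2:1 pp3:1
Op 5: fork(P0) -> P2. 4 ppages; refcounts: pp0:1 pp1:2 pp2:1 pp3:2
Op 6: read(P1, v1) -> 161. No state change.
Op 7: write(P1, v1, 186). refcount(pp2)=1 -> write in place. 4 ppages; refcounts: pp0:1 pp1:2 pp2:1 pp3:2
Op 8: read(P0, v1) -> 46. No state change.
P0: v1 -> pp1 = 46
P1: v1 -> pp2 = 186
P2: v1 -> pp1 = 46

Answer: 46 186 46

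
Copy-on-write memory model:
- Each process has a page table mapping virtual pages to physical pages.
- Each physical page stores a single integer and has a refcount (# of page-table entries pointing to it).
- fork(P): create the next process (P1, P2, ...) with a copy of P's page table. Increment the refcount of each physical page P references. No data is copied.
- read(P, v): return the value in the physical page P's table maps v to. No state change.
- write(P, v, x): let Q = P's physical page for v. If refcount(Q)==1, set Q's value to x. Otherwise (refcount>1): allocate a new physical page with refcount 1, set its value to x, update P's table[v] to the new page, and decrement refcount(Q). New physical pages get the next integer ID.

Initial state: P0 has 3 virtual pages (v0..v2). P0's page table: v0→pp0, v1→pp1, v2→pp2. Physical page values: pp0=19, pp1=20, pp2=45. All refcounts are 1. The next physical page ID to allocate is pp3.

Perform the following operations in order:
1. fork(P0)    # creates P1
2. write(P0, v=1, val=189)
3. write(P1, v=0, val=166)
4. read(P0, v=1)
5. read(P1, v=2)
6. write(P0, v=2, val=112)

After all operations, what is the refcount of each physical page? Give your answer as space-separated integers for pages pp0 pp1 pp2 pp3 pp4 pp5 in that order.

Op 1: fork(P0) -> P1. 3 ppages; refcounts: pp0:2 pp1:2 pp2:2
Op 2: write(P0, v1, 189). refcount(pp1)=2>1 -> COPY to pp3. 4 ppages; refcounts: pp0:2 pp1:1 pp2:2 pp3:1
Op 3: write(P1, v0, 166). refcount(pp0)=2>1 -> COPY to pp4. 5 ppages; refcounts: pp0:1 pp1:1 pp2:2 pp3:1 pp4:1
Op 4: read(P0, v1) -> 189. No state change.
Op 5: read(P1, v2) -> 45. No state change.
Op 6: write(P0, v2, 112). refcount(pp2)=2>1 -> COPY to pp5. 6 ppages; refcounts: pp0:1 pp1:1 pp2:1 pp3:1 pp4:1 pp5:1

Answer: 1 1 1 1 1 1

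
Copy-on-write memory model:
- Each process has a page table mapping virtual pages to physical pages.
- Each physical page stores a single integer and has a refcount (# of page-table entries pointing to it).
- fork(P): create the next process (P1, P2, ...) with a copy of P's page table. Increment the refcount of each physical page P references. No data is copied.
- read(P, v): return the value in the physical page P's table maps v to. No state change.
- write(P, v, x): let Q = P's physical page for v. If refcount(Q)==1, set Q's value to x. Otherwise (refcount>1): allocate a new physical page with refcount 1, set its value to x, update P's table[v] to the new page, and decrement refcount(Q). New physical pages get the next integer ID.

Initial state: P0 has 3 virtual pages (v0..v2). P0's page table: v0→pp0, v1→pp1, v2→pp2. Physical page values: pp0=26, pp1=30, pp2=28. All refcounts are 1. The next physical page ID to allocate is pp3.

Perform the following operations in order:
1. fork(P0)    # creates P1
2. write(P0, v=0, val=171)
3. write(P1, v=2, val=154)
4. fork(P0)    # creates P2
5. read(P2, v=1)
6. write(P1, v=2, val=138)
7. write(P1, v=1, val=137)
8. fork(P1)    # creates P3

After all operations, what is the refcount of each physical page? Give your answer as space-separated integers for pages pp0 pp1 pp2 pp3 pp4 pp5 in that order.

Op 1: fork(P0) -> P1. 3 ppages; refcounts: pp0:2 pp1:2 pp2:2
Op 2: write(P0, v0, 171). refcount(pp0)=2>1 -> COPY to pp3. 4 ppages; refcounts: pp0:1 pp1:2 pp2:2 pp3:1
Op 3: write(P1, v2, 154). refcount(pp2)=2>1 -> COPY to pp4. 5 ppages; refcounts: pp0:1 pp1:2 pp2:1 pp3:1 pp4:1
Op 4: fork(P0) -> P2. 5 ppages; refcounts: pp0:1 pp1:3 pp2:2 pp3:2 pp4:1
Op 5: read(P2, v1) -> 30. No state change.
Op 6: write(P1, v2, 138). refcount(pp4)=1 -> write in place. 5 ppages; refcounts: pp0:1 pp1:3 pp2:2 pp3:2 pp4:1
Op 7: write(P1, v1, 137). refcount(pp1)=3>1 -> COPY to pp5. 6 ppages; refcounts: pp0:1 pp1:2 pp2:2 pp3:2 pp4:1 pp5:1
Op 8: fork(P1) -> P3. 6 ppages; refcounts: pp0:2 pp1:2 pp2:2 pp3:2 pp4:2 pp5:2

Answer: 2 2 2 2 2 2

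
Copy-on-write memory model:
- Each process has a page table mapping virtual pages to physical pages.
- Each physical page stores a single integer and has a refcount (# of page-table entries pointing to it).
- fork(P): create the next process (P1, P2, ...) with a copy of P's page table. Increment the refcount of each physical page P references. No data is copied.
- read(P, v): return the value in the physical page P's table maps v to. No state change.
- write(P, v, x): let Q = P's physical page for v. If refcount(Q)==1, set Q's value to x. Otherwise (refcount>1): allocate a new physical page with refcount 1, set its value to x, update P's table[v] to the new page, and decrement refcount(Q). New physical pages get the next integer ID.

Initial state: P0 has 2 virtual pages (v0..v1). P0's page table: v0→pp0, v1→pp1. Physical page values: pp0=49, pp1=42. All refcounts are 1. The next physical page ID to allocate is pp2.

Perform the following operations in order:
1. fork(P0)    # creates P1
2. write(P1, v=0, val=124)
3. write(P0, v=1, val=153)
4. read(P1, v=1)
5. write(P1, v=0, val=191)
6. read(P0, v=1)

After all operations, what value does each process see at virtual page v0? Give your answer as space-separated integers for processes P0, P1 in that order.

Answer: 49 191

Derivation:
Op 1: fork(P0) -> P1. 2 ppages; refcounts: pp0:2 pp1:2
Op 2: write(P1, v0, 124). refcount(pp0)=2>1 -> COPY to pp2. 3 ppages; refcounts: pp0:1 pp1:2 pp2:1
Op 3: write(P0, v1, 153). refcount(pp1)=2>1 -> COPY to pp3. 4 ppages; refcounts: pp0:1 pp1:1 pp2:1 pp3:1
Op 4: read(P1, v1) -> 42. No state change.
Op 5: write(P1, v0, 191). refcount(pp2)=1 -> write in place. 4 ppages; refcounts: pp0:1 pp1:1 pp2:1 pp3:1
Op 6: read(P0, v1) -> 153. No state change.
P0: v0 -> pp0 = 49
P1: v0 -> pp2 = 191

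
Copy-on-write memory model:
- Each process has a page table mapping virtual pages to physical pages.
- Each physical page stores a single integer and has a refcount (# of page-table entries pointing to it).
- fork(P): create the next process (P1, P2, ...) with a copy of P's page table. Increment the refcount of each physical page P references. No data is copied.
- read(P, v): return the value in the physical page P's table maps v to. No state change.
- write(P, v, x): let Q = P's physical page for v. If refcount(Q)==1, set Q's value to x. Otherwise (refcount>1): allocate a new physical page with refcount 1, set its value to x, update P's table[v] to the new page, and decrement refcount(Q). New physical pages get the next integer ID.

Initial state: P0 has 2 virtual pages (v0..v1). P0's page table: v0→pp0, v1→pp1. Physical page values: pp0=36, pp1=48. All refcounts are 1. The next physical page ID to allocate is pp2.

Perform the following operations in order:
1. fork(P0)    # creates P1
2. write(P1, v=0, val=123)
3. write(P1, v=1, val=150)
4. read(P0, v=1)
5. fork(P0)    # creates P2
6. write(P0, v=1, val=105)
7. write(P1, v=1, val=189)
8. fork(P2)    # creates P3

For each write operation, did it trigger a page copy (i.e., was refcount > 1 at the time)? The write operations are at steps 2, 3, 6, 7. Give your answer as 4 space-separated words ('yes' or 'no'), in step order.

Op 1: fork(P0) -> P1. 2 ppages; refcounts: pp0:2 pp1:2
Op 2: write(P1, v0, 123). refcount(pp0)=2>1 -> COPY to pp2. 3 ppages; refcounts: pp0:1 pp1:2 pp2:1
Op 3: write(P1, v1, 150). refcount(pp1)=2>1 -> COPY to pp3. 4 ppages; refcounts: pp0:1 pp1:1 pp2:1 pp3:1
Op 4: read(P0, v1) -> 48. No state change.
Op 5: fork(P0) -> P2. 4 ppages; refcounts: pp0:2 pp1:2 pp2:1 pp3:1
Op 6: write(P0, v1, 105). refcount(pp1)=2>1 -> COPY to pp4. 5 ppages; refcounts: pp0:2 pp1:1 pp2:1 pp3:1 pp4:1
Op 7: write(P1, v1, 189). refcount(pp3)=1 -> write in place. 5 ppages; refcounts: pp0:2 pp1:1 pp2:1 pp3:1 pp4:1
Op 8: fork(P2) -> P3. 5 ppages; refcounts: pp0:3 pp1:2 pp2:1 pp3:1 pp4:1

yes yes yes no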